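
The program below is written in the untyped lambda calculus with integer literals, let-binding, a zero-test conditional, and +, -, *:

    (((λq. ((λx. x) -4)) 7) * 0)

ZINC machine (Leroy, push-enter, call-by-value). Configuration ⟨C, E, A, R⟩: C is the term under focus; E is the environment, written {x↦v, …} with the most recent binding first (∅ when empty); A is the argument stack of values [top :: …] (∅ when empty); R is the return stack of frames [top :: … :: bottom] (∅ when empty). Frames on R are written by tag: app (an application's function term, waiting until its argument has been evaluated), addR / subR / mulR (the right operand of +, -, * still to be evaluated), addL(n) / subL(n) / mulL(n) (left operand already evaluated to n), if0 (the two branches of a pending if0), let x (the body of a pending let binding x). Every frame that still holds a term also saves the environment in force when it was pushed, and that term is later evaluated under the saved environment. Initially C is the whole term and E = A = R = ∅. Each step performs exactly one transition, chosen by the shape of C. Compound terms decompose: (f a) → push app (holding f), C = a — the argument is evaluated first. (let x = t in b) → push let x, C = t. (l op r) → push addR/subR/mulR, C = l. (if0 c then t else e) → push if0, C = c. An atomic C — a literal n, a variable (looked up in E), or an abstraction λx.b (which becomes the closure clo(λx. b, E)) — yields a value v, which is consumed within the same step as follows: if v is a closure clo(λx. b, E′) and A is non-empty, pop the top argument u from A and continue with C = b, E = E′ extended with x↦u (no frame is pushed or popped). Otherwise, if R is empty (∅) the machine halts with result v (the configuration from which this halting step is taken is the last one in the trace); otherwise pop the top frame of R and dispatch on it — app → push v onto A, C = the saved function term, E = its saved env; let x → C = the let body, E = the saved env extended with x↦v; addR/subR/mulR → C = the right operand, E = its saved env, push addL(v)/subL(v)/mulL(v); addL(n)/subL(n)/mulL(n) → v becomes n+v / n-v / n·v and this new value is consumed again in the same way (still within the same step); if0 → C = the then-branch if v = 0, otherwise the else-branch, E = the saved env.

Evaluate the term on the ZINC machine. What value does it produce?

Answer: 0

Derivation:
[0] <C=(((λq. ((λx. x) -4)) 7) * 0), E=∅, A=∅, R=∅>
[1] <C=((λq. ((λx. x) -4)) 7), E=∅, A=∅, R=[mulR]>
[2] <C=7, E=∅, A=∅, R=[app :: mulR]>
[3] <C=(λq. ((λx. x) -4)), E=∅, A=[7], R=[mulR]>
[4] <C=((λx. x) -4), E={q↦7}, A=∅, R=[mulR]>
[5] <C=-4, E={q↦7}, A=∅, R=[app :: mulR]>
[6] <C=(λx. x), E={q↦7}, A=[-4], R=[mulR]>
[7] <C=x, E={x↦-4, q↦7}, A=∅, R=[mulR]>
[8] <C=0, E=∅, A=∅, R=[mulL(-4)]>
→ final value 0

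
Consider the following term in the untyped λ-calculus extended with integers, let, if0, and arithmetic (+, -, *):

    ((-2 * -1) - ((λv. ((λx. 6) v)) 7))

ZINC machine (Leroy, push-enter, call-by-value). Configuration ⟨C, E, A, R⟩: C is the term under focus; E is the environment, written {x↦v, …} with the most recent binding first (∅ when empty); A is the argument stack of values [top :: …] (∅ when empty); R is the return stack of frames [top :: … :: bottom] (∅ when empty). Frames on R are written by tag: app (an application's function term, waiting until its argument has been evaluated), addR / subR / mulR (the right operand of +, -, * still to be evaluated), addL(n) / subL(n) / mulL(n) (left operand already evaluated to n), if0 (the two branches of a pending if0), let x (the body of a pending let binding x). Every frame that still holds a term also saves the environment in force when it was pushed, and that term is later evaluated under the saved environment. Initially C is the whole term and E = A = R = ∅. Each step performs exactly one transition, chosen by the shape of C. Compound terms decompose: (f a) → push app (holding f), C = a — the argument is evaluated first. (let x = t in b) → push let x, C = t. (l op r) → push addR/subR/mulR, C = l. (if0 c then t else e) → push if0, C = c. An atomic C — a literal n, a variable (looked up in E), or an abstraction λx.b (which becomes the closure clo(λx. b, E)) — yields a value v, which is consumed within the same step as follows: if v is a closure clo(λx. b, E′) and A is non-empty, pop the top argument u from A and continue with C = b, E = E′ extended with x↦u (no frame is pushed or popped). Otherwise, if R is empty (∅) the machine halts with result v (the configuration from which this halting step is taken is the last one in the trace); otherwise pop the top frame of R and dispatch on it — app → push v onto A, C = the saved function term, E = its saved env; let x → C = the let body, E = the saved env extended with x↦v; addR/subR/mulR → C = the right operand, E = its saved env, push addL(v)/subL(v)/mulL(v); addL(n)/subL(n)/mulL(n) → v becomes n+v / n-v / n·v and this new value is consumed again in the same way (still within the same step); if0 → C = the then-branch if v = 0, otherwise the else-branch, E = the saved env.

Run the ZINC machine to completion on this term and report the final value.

Answer: -4

Execution trace:
0. <C=((-2 * -1) - ((λv. ((λx. 6) v)) 7)), E=∅, A=∅, R=∅>
1. <C=(-2 * -1), E=∅, A=∅, R=[subR]>
2. <C=-2, E=∅, A=∅, R=[mulR :: subR]>
3. <C=-1, E=∅, A=∅, R=[mulL(-2) :: subR]>
4. <C=((λv. ((λx. 6) v)) 7), E=∅, A=∅, R=[subL(2)]>
5. <C=7, E=∅, A=∅, R=[app :: subL(2)]>
6. <C=(λv. ((λx. 6) v)), E=∅, A=[7], R=[subL(2)]>
7. <C=((λx. 6) v), E={v↦7}, A=∅, R=[subL(2)]>
8. <C=v, E={v↦7}, A=∅, R=[app :: subL(2)]>
9. <C=(λx. 6), E={v↦7}, A=[7], R=[subL(2)]>
10. <C=6, E={x↦7, v↦7}, A=∅, R=[subL(2)]>
→ final value -4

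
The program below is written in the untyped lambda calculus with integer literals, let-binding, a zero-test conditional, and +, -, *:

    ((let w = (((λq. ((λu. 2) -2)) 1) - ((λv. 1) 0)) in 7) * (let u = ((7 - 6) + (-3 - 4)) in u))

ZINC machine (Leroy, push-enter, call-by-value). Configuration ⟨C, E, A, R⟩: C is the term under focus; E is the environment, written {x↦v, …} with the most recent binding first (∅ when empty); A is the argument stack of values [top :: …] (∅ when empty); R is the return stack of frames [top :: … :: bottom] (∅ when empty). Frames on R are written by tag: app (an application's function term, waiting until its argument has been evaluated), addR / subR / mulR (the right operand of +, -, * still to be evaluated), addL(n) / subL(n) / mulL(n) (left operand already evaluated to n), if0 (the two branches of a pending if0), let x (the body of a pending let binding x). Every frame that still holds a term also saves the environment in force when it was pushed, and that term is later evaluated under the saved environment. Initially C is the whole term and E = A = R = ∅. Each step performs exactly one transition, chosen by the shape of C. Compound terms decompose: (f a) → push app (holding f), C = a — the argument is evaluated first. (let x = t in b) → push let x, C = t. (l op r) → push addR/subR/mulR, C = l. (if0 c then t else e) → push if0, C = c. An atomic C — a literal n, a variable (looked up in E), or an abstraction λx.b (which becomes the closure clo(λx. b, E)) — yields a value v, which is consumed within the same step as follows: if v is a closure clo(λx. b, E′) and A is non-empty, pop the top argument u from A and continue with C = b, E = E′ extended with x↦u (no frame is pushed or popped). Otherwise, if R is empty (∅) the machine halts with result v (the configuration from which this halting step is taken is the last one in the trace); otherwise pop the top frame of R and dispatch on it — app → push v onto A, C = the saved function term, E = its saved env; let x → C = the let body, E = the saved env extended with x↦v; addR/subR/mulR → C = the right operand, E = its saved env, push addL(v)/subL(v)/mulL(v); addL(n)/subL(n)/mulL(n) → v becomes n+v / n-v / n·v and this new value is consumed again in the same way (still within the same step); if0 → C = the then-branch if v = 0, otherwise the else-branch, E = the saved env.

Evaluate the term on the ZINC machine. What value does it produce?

0. [C=((let w = (((λq. ((λu. 2) -2)) 1) - ((λv. 1) 0)) in 7) * (let u = ((7 - 6) + (-3 - 4)) in u)) | E=∅ | A=∅ | R=∅]
1. [C=(let w = (((λq. ((λu. 2) -2)) 1) - ((λv. 1) 0)) in 7) | E=∅ | A=∅ | R=[mulR]]
2. [C=(((λq. ((λu. 2) -2)) 1) - ((λv. 1) 0)) | E=∅ | A=∅ | R=[let w :: mulR]]
3. [C=((λq. ((λu. 2) -2)) 1) | E=∅ | A=∅ | R=[subR :: let w :: mulR]]
4. [C=1 | E=∅ | A=∅ | R=[app :: subR :: let w :: mulR]]
5. [C=(λq. ((λu. 2) -2)) | E=∅ | A=[1] | R=[subR :: let w :: mulR]]
6. [C=((λu. 2) -2) | E={q↦1} | A=∅ | R=[subR :: let w :: mulR]]
7. [C=-2 | E={q↦1} | A=∅ | R=[app :: subR :: let w :: mulR]]
8. [C=(λu. 2) | E={q↦1} | A=[-2] | R=[subR :: let w :: mulR]]
9. [C=2 | E={u↦-2, q↦1} | A=∅ | R=[subR :: let w :: mulR]]
10. [C=((λv. 1) 0) | E=∅ | A=∅ | R=[subL(2) :: let w :: mulR]]
11. [C=0 | E=∅ | A=∅ | R=[app :: subL(2) :: let w :: mulR]]
12. [C=(λv. 1) | E=∅ | A=[0] | R=[subL(2) :: let w :: mulR]]
13. [C=1 | E={v↦0} | A=∅ | R=[subL(2) :: let w :: mulR]]
14. [C=7 | E={w↦1} | A=∅ | R=[mulR]]
15. [C=(let u = ((7 - 6) + (-3 - 4)) in u) | E=∅ | A=∅ | R=[mulL(7)]]
16. [C=((7 - 6) + (-3 - 4)) | E=∅ | A=∅ | R=[let u :: mulL(7)]]
17. [C=(7 - 6) | E=∅ | A=∅ | R=[addR :: let u :: mulL(7)]]
18. [C=7 | E=∅ | A=∅ | R=[subR :: addR :: let u :: mulL(7)]]
19. [C=6 | E=∅ | A=∅ | R=[subL(7) :: addR :: let u :: mulL(7)]]
20. [C=(-3 - 4) | E=∅ | A=∅ | R=[addL(1) :: let u :: mulL(7)]]
21. [C=-3 | E=∅ | A=∅ | R=[subR :: addL(1) :: let u :: mulL(7)]]
22. [C=4 | E=∅ | A=∅ | R=[subL(-3) :: addL(1) :: let u :: mulL(7)]]
23. [C=u | E={u↦-6} | A=∅ | R=[mulL(7)]]
→ final value -42

Answer: -42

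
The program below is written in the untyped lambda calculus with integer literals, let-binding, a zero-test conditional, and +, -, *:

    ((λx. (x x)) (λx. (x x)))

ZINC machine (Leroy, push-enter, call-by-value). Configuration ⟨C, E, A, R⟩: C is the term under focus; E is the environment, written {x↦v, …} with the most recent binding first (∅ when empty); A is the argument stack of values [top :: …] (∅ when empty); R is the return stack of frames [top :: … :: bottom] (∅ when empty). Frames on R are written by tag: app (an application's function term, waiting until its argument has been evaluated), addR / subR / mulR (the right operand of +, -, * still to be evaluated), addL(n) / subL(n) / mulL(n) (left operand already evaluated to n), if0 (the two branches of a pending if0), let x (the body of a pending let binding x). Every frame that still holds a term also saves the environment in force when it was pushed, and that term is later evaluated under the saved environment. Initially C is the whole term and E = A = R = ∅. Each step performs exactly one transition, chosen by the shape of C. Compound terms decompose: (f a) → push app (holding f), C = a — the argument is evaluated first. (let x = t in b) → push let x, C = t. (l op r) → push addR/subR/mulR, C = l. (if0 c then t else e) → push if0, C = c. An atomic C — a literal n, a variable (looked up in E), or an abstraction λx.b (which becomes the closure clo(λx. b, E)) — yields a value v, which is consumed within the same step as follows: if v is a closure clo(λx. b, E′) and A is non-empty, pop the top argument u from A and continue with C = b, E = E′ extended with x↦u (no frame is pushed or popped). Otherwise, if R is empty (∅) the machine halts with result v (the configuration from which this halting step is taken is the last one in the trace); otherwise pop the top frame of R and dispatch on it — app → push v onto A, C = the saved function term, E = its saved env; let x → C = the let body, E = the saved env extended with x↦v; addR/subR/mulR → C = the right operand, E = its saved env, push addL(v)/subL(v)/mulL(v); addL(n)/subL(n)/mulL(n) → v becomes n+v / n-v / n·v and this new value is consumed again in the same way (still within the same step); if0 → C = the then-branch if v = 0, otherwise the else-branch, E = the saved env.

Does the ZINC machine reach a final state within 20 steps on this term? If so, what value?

step 0: ⟨C=((λx. (x x)) (λx. (x x))); E=∅; A=∅; R=∅⟩
step 1: ⟨C=(λx. (x x)); E=∅; A=∅; R=[app]⟩
step 2: ⟨C=(λx. (x x)); E=∅; A=[clo(λx. (x x), ∅)]; R=∅⟩
step 3: ⟨C=(x x); E={x↦clo(λx. (x x), ∅)}; A=∅; R=∅⟩
step 4: ⟨C=x; E={x↦clo(λx. (x x), ∅)}; A=∅; R=[app]⟩
step 5: ⟨C=x; E={x↦clo(λx. (x x), ∅)}; A=[clo(λx. (x x), ∅)]; R=∅⟩
… configuration repeats with period 3 (steps 3–5 recur indefinitely) …

Answer: DIVERGES (no final state within 20 steps)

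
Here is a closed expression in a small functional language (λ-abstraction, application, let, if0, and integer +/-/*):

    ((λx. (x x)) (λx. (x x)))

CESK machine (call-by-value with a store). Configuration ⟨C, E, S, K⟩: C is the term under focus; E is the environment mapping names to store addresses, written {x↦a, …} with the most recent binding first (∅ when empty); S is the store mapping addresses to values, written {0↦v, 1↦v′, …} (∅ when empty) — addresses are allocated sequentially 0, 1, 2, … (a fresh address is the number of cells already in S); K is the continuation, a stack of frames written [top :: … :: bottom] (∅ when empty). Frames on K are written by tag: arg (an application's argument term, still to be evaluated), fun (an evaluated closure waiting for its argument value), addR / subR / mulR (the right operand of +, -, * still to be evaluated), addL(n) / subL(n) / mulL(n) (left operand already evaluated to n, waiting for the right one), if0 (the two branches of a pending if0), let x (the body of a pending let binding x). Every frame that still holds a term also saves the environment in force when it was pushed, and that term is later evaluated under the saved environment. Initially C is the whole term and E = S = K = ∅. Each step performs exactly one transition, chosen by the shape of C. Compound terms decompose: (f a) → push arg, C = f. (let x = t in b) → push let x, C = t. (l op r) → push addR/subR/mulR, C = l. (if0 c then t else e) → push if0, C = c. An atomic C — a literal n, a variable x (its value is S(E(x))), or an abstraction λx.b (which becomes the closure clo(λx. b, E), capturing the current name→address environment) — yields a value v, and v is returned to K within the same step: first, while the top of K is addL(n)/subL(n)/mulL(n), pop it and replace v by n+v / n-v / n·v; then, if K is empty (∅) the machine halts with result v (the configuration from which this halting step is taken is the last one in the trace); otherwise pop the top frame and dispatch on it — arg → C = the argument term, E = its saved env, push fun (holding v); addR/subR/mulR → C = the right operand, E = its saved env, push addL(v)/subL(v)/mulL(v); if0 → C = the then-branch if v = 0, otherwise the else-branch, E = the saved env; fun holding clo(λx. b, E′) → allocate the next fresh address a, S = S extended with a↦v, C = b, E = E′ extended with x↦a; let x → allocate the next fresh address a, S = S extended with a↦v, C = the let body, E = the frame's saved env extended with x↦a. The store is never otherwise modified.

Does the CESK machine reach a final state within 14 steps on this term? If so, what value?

[0] ⟨C=((λx. (x x)) (λx. (x x))); E=∅; S=∅; K=∅⟩
[1] ⟨C=(λx. (x x)); E=∅; S=∅; K=[arg]⟩
[2] ⟨C=(λx. (x x)); E=∅; S=∅; K=[fun]⟩
[3] ⟨C=(x x); E={x↦0}; S={0↦clo(λx. (x x), ∅)}; K=∅⟩
[4] ⟨C=x; E={x↦0}; S={0↦clo(λx. (x x), ∅)}; K=[arg]⟩
[5] ⟨C=x; E={x↦0}; S={0↦clo(λx. (x x), ∅)}; K=[fun]⟩
[6] ⟨C=(x x); E={x↦1}; S={0↦clo(λx. (x x), ∅), 1↦clo(λx. (x x), ∅)}; K=∅⟩
[7] ⟨C=x; E={x↦1}; S={0↦clo(λx. (x x), ∅), 1↦clo(λx. (x x), ∅)}; K=[arg]⟩
[8] ⟨C=x; E={x↦1}; S={0↦clo(λx. (x x), ∅), 1↦clo(λx. (x x), ∅)}; K=[fun]⟩
[9] ⟨C=(x x); E={x↦2}; S={0↦clo(λx. (x x), ∅), 1↦clo(λx. (x x), ∅), 2↦clo(λx. (x x), ∅)}; K=∅⟩
[10] ⟨C=x; E={x↦2}; S={0↦clo(λx. (x x), ∅), 1↦clo(λx. (x x), ∅), 2↦clo(λx. (x x), ∅)}; K=[arg]⟩
[11] ⟨C=x; E={x↦2}; S={0↦clo(λx. (x x), ∅), 1↦clo(λx. (x x), ∅), 2↦clo(λx. (x x), ∅)}; K=[fun]⟩
[12] ⟨C=(x x); E={x↦3}; S={0↦clo(λx. (x x), ∅), 1↦clo(λx. (x x), ∅), 2↦clo(λx. (x x), ∅), 3↦clo(λx. (x x), ∅)}; K=∅⟩
[13] ⟨C=x; E={x↦3}; S={0↦clo(λx. (x x), ∅), 1↦clo(λx. (x x), ∅), 2↦clo(λx. (x x), ∅), 3↦clo(λx. (x x), ∅)}; K=[arg]⟩
[14] ⟨C=x; E={x↦3}; S={0↦clo(λx. (x x), ∅), 1↦clo(λx. (x x), ∅), 2↦clo(λx. (x x), ∅), 3↦clo(λx. (x x), ∅)}; K=[fun]⟩
→ 14 transitions taken and the configuration is still not final: no result within 14 steps

Answer: DIVERGES (no final state within 14 steps)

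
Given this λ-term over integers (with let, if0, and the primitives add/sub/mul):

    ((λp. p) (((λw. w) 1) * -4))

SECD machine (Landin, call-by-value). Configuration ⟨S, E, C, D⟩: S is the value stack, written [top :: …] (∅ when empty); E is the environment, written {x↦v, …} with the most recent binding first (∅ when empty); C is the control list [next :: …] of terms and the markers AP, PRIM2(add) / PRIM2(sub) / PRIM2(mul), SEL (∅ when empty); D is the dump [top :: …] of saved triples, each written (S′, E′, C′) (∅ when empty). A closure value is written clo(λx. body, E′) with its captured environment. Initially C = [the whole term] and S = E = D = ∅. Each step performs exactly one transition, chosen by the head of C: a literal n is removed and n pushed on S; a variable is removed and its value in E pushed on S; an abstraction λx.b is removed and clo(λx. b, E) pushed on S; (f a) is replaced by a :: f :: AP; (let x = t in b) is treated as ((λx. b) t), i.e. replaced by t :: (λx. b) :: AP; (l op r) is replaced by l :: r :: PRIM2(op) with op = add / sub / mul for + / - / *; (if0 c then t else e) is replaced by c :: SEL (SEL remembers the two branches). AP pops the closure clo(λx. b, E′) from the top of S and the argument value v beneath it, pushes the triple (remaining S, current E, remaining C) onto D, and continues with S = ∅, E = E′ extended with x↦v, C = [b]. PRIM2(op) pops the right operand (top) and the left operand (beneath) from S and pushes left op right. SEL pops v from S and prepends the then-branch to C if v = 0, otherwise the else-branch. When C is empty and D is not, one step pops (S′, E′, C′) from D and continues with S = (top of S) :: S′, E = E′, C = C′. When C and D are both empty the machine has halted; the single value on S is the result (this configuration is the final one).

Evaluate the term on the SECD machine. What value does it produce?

step 0: ⟨S=∅; E=∅; C=[((λp. p) (((λw. w) 1) * -4))]; D=∅⟩
step 1: ⟨S=∅; E=∅; C=[(((λw. w) 1) * -4) :: (λp. p) :: AP]; D=∅⟩
step 2: ⟨S=∅; E=∅; C=[((λw. w) 1) :: -4 :: PRIM2(mul) :: (λp. p) :: AP]; D=∅⟩
step 3: ⟨S=∅; E=∅; C=[1 :: (λw. w) :: AP :: -4 :: PRIM2(mul) :: (λp. p) :: AP]; D=∅⟩
step 4: ⟨S=[1]; E=∅; C=[(λw. w) :: AP :: -4 :: PRIM2(mul) :: (λp. p) :: AP]; D=∅⟩
step 5: ⟨S=[clo(λw. w, ∅) :: 1]; E=∅; C=[AP :: -4 :: PRIM2(mul) :: (λp. p) :: AP]; D=∅⟩
step 6: ⟨S=∅; E={w↦1}; C=[w]; D=[(∅, ∅, [-4 :: PRIM2(mul) :: (λp. p) :: AP])]⟩
step 7: ⟨S=[1]; E={w↦1}; C=∅; D=[(∅, ∅, [-4 :: PRIM2(mul) :: (λp. p) :: AP])]⟩
step 8: ⟨S=[1]; E=∅; C=[-4 :: PRIM2(mul) :: (λp. p) :: AP]; D=∅⟩
step 9: ⟨S=[-4 :: 1]; E=∅; C=[PRIM2(mul) :: (λp. p) :: AP]; D=∅⟩
step 10: ⟨S=[-4]; E=∅; C=[(λp. p) :: AP]; D=∅⟩
step 11: ⟨S=[clo(λp. p, ∅) :: -4]; E=∅; C=[AP]; D=∅⟩
step 12: ⟨S=∅; E={p↦-4}; C=[p]; D=[(∅, ∅, ∅)]⟩
step 13: ⟨S=[-4]; E={p↦-4}; C=∅; D=[(∅, ∅, ∅)]⟩
step 14: ⟨S=[-4]; E=∅; C=∅; D=∅⟩
→ final value -4

Answer: -4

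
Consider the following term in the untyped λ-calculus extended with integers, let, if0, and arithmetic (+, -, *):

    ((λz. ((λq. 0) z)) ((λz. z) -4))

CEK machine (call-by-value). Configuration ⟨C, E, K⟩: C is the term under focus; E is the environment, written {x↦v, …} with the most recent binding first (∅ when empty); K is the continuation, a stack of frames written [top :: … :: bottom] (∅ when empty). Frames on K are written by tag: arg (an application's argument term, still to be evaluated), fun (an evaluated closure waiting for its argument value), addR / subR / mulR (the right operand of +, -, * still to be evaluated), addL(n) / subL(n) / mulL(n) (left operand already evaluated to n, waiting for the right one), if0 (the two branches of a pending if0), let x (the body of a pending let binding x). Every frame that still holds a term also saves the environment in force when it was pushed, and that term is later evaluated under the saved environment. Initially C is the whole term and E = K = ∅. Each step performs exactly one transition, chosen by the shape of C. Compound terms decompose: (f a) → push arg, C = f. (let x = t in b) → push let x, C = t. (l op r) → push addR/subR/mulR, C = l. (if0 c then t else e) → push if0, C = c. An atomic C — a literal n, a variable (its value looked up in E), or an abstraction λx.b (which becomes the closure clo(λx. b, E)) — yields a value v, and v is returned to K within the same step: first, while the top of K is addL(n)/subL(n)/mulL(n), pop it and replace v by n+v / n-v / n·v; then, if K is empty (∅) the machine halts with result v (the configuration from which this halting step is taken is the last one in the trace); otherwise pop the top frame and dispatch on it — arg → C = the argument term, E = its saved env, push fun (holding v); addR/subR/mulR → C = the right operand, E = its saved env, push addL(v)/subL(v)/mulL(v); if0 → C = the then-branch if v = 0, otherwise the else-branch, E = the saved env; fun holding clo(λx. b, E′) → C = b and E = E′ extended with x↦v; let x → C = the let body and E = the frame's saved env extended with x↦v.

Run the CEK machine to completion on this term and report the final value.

step 0: ⟨C=((λz. ((λq. 0) z)) ((λz. z) -4)); E=∅; K=∅⟩
step 1: ⟨C=(λz. ((λq. 0) z)); E=∅; K=[arg]⟩
step 2: ⟨C=((λz. z) -4); E=∅; K=[fun]⟩
step 3: ⟨C=(λz. z); E=∅; K=[arg :: fun]⟩
step 4: ⟨C=-4; E=∅; K=[fun :: fun]⟩
step 5: ⟨C=z; E={z↦-4}; K=[fun]⟩
step 6: ⟨C=((λq. 0) z); E={z↦-4}; K=∅⟩
step 7: ⟨C=(λq. 0); E={z↦-4}; K=[arg]⟩
step 8: ⟨C=z; E={z↦-4}; K=[fun]⟩
step 9: ⟨C=0; E={q↦-4, z↦-4}; K=∅⟩
→ final value 0

Answer: 0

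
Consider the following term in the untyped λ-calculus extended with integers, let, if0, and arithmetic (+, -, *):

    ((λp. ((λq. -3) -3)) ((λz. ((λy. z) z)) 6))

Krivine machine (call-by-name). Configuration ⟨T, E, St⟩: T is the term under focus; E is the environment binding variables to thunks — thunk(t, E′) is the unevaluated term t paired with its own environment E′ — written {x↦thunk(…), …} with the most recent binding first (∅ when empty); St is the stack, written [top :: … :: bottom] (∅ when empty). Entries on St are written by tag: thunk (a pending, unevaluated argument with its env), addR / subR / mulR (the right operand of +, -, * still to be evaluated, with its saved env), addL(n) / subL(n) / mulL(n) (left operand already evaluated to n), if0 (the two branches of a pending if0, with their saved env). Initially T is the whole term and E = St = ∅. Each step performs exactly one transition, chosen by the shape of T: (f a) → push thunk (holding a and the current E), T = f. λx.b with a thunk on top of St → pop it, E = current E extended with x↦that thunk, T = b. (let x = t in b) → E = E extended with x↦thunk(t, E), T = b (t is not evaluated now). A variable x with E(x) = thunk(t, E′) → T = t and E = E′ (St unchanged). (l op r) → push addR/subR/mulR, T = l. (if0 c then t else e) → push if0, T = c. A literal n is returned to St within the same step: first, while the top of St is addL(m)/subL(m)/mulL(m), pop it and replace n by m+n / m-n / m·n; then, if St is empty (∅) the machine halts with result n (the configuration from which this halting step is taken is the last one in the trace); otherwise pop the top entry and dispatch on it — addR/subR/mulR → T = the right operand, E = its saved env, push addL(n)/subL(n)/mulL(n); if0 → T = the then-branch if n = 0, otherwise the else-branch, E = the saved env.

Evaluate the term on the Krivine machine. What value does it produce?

Answer: -3

Derivation:
0. [T=((λp. ((λq. -3) -3)) ((λz. ((λy. z) z)) 6)) | E=∅ | St=∅]
1. [T=(λp. ((λq. -3) -3)) | E=∅ | St=[thunk]]
2. [T=((λq. -3) -3) | E={p↦thunk(((λz. ((λy. z) z)) 6), ∅)} | St=∅]
3. [T=(λq. -3) | E={p↦thunk(((λz. ((λy. z) z)) 6), ∅)} | St=[thunk]]
4. [T=-3 | E={q↦thunk(-3, {p↦thunk(((λz. ((λy. z) z)) 6), ∅)}), p↦thunk(((λz. ((λy. z) z)) 6), ∅)} | St=∅]
→ final value -3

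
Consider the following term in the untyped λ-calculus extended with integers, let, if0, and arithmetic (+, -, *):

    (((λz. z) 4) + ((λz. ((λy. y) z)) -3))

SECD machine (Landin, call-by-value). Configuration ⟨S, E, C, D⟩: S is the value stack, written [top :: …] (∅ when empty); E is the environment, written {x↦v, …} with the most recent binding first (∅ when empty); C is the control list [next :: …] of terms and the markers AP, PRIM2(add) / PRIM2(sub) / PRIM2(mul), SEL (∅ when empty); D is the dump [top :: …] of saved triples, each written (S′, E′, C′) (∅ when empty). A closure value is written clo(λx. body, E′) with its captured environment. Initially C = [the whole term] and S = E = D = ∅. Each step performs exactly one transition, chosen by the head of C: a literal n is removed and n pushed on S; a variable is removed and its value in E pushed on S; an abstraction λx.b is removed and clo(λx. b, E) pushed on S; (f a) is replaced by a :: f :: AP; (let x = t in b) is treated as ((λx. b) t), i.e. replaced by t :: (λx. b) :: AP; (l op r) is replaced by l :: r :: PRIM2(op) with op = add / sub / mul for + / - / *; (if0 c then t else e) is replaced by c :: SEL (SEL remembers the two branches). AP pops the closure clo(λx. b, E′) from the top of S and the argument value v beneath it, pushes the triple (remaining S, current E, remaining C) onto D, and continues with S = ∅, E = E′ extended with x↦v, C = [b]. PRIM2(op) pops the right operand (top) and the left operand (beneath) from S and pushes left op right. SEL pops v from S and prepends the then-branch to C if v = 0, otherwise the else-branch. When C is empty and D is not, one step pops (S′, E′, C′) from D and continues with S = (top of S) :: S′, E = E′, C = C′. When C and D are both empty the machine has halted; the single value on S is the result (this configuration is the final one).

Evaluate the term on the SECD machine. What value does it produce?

step 0: ⟨S=∅; E=∅; C=[(((λz. z) 4) + ((λz. ((λy. y) z)) -3))]; D=∅⟩
step 1: ⟨S=∅; E=∅; C=[((λz. z) 4) :: ((λz. ((λy. y) z)) -3) :: PRIM2(add)]; D=∅⟩
step 2: ⟨S=∅; E=∅; C=[4 :: (λz. z) :: AP :: ((λz. ((λy. y) z)) -3) :: PRIM2(add)]; D=∅⟩
step 3: ⟨S=[4]; E=∅; C=[(λz. z) :: AP :: ((λz. ((λy. y) z)) -3) :: PRIM2(add)]; D=∅⟩
step 4: ⟨S=[clo(λz. z, ∅) :: 4]; E=∅; C=[AP :: ((λz. ((λy. y) z)) -3) :: PRIM2(add)]; D=∅⟩
step 5: ⟨S=∅; E={z↦4}; C=[z]; D=[(∅, ∅, [((λz. ((λy. y) z)) -3) :: PRIM2(add)])]⟩
step 6: ⟨S=[4]; E={z↦4}; C=∅; D=[(∅, ∅, [((λz. ((λy. y) z)) -3) :: PRIM2(add)])]⟩
step 7: ⟨S=[4]; E=∅; C=[((λz. ((λy. y) z)) -3) :: PRIM2(add)]; D=∅⟩
step 8: ⟨S=[4]; E=∅; C=[-3 :: (λz. ((λy. y) z)) :: AP :: PRIM2(add)]; D=∅⟩
step 9: ⟨S=[-3 :: 4]; E=∅; C=[(λz. ((λy. y) z)) :: AP :: PRIM2(add)]; D=∅⟩
step 10: ⟨S=[clo(λz. ((λy. y) z), ∅) :: -3 :: 4]; E=∅; C=[AP :: PRIM2(add)]; D=∅⟩
step 11: ⟨S=∅; E={z↦-3}; C=[((λy. y) z)]; D=[([4], ∅, [PRIM2(add)])]⟩
step 12: ⟨S=∅; E={z↦-3}; C=[z :: (λy. y) :: AP]; D=[([4], ∅, [PRIM2(add)])]⟩
step 13: ⟨S=[-3]; E={z↦-3}; C=[(λy. y) :: AP]; D=[([4], ∅, [PRIM2(add)])]⟩
step 14: ⟨S=[clo(λy. y, {z↦-3}) :: -3]; E={z↦-3}; C=[AP]; D=[([4], ∅, [PRIM2(add)])]⟩
step 15: ⟨S=∅; E={y↦-3, z↦-3}; C=[y]; D=[(∅, {z↦-3}, ∅) :: ([4], ∅, [PRIM2(add)])]⟩
step 16: ⟨S=[-3]; E={y↦-3, z↦-3}; C=∅; D=[(∅, {z↦-3}, ∅) :: ([4], ∅, [PRIM2(add)])]⟩
step 17: ⟨S=[-3]; E={z↦-3}; C=∅; D=[([4], ∅, [PRIM2(add)])]⟩
step 18: ⟨S=[-3 :: 4]; E=∅; C=[PRIM2(add)]; D=∅⟩
step 19: ⟨S=[1]; E=∅; C=∅; D=∅⟩
→ final value 1

Answer: 1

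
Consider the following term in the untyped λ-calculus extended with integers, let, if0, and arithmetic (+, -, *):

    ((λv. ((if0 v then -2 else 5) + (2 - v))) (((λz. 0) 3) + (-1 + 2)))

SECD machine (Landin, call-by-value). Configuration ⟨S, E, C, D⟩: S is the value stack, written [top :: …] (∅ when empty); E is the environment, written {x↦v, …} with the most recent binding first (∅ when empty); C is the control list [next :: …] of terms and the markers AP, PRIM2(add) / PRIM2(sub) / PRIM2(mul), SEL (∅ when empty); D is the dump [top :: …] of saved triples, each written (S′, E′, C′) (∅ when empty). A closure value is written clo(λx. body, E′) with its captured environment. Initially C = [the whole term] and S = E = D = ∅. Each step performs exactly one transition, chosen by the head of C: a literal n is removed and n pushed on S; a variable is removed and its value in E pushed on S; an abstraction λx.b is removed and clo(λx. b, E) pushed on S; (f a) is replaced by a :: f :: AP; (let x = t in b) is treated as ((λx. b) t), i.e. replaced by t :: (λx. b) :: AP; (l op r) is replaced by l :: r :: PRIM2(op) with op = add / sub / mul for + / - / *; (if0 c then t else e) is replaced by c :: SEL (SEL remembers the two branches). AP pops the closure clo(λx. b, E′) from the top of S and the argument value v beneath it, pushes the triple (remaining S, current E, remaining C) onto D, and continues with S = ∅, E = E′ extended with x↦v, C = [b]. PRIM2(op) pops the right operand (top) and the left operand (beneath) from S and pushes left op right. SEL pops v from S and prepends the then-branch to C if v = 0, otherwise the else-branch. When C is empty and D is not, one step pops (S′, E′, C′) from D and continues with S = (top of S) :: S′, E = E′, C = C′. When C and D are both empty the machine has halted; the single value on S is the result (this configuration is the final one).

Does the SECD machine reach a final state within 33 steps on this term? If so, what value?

Answer: 6

Machine steps:
t=0: <S=∅, E=∅, C=[((λv. ((if0 v then -2 else 5) + (2 - v))) (((λz. 0) 3) + (-1 + 2)))], D=∅>
t=1: <S=∅, E=∅, C=[(((λz. 0) 3) + (-1 + 2)) :: (λv. ((if0 v then -2 else 5) + (2 - v))) :: AP], D=∅>
t=2: <S=∅, E=∅, C=[((λz. 0) 3) :: (-1 + 2) :: PRIM2(add) :: (λv. ((if0 v then -2 else 5) + (2 - v))) :: AP], D=∅>
t=3: <S=∅, E=∅, C=[3 :: (λz. 0) :: AP :: (-1 + 2) :: PRIM2(add) :: (λv. ((if0 v then -2 else 5) + (2 - v))) :: AP], D=∅>
t=4: <S=[3], E=∅, C=[(λz. 0) :: AP :: (-1 + 2) :: PRIM2(add) :: (λv. ((if0 v then -2 else 5) + (2 - v))) :: AP], D=∅>
t=5: <S=[clo(λz. 0, ∅) :: 3], E=∅, C=[AP :: (-1 + 2) :: PRIM2(add) :: (λv. ((if0 v then -2 else 5) + (2 - v))) :: AP], D=∅>
t=6: <S=∅, E={z↦3}, C=[0], D=[(∅, ∅, [(-1 + 2) :: PRIM2(add) :: (λv. ((if0 v then -2 else 5) + (2 - v))) :: AP])]>
t=7: <S=[0], E={z↦3}, C=∅, D=[(∅, ∅, [(-1 + 2) :: PRIM2(add) :: (λv. ((if0 v then -2 else 5) + (2 - v))) :: AP])]>
t=8: <S=[0], E=∅, C=[(-1 + 2) :: PRIM2(add) :: (λv. ((if0 v then -2 else 5) + (2 - v))) :: AP], D=∅>
t=9: <S=[0], E=∅, C=[-1 :: 2 :: PRIM2(add) :: PRIM2(add) :: (λv. ((if0 v then -2 else 5) + (2 - v))) :: AP], D=∅>
t=10: <S=[-1 :: 0], E=∅, C=[2 :: PRIM2(add) :: PRIM2(add) :: (λv. ((if0 v then -2 else 5) + (2 - v))) :: AP], D=∅>
t=11: <S=[2 :: -1 :: 0], E=∅, C=[PRIM2(add) :: PRIM2(add) :: (λv. ((if0 v then -2 else 5) + (2 - v))) :: AP], D=∅>
t=12: <S=[1 :: 0], E=∅, C=[PRIM2(add) :: (λv. ((if0 v then -2 else 5) + (2 - v))) :: AP], D=∅>
t=13: <S=[1], E=∅, C=[(λv. ((if0 v then -2 else 5) + (2 - v))) :: AP], D=∅>
t=14: <S=[clo(λv. ((if0 v then -2 else 5) + (2 - v)), ∅) :: 1], E=∅, C=[AP], D=∅>
t=15: <S=∅, E={v↦1}, C=[((if0 v then -2 else 5) + (2 - v))], D=[(∅, ∅, ∅)]>
t=16: <S=∅, E={v↦1}, C=[(if0 v then -2 else 5) :: (2 - v) :: PRIM2(add)], D=[(∅, ∅, ∅)]>
t=17: <S=∅, E={v↦1}, C=[v :: SEL :: (2 - v) :: PRIM2(add)], D=[(∅, ∅, ∅)]>
t=18: <S=[1], E={v↦1}, C=[SEL :: (2 - v) :: PRIM2(add)], D=[(∅, ∅, ∅)]>
t=19: <S=∅, E={v↦1}, C=[5 :: (2 - v) :: PRIM2(add)], D=[(∅, ∅, ∅)]>
t=20: <S=[5], E={v↦1}, C=[(2 - v) :: PRIM2(add)], D=[(∅, ∅, ∅)]>
t=21: <S=[5], E={v↦1}, C=[2 :: v :: PRIM2(sub) :: PRIM2(add)], D=[(∅, ∅, ∅)]>
t=22: <S=[2 :: 5], E={v↦1}, C=[v :: PRIM2(sub) :: PRIM2(add)], D=[(∅, ∅, ∅)]>
t=23: <S=[1 :: 2 :: 5], E={v↦1}, C=[PRIM2(sub) :: PRIM2(add)], D=[(∅, ∅, ∅)]>
t=24: <S=[1 :: 5], E={v↦1}, C=[PRIM2(add)], D=[(∅, ∅, ∅)]>
t=25: <S=[6], E={v↦1}, C=∅, D=[(∅, ∅, ∅)]>
t=26: <S=[6], E=∅, C=∅, D=∅>
→ final value 6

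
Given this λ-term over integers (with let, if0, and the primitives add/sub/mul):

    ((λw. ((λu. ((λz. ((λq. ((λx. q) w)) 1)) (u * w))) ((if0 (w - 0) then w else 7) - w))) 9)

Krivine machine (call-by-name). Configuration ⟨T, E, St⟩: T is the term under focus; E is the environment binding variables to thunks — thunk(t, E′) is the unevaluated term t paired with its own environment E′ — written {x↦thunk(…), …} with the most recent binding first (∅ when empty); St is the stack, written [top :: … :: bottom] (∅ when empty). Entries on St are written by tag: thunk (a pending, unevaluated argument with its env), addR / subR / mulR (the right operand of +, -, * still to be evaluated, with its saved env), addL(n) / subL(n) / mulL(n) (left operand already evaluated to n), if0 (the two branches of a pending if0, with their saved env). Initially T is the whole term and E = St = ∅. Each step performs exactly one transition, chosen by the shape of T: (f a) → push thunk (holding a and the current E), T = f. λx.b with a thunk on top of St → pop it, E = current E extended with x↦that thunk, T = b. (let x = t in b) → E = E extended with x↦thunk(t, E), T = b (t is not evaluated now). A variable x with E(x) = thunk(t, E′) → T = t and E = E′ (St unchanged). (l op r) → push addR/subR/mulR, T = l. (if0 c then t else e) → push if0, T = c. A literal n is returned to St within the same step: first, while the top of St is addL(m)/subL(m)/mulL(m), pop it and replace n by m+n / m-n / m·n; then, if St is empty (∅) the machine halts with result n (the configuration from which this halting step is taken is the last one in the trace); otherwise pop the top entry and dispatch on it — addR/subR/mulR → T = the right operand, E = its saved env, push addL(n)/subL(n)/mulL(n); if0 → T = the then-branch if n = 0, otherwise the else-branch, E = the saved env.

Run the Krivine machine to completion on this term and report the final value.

Answer: 1

Machine steps:
step 0: <T=((λw. ((λu. ((λz. ((λq. ((λx. q) w)) 1)) (u * w))) ((if0 (w - 0) then w else 7) - w))) 9), E=∅, St=∅>
step 1: <T=(λw. ((λu. ((λz. ((λq. ((λx. q) w)) 1)) (u * w))) ((if0 (w - 0) then w else 7) - w))), E=∅, St=[thunk]>
step 2: <T=((λu. ((λz. ((λq. ((λx. q) w)) 1)) (u * w))) ((if0 (w - 0) then w else 7) - w)), E={w↦thunk(9, ∅)}, St=∅>
step 3: <T=(λu. ((λz. ((λq. ((λx. q) w)) 1)) (u * w))), E={w↦thunk(9, ∅)}, St=[thunk]>
step 4: <T=((λz. ((λq. ((λx. q) w)) 1)) (u * w)), E={u↦thunk(((if0 (w - 0) then w else 7) - w), {w↦thunk(9, ∅)}), w↦thunk(9, ∅)}, St=∅>
step 5: <T=(λz. ((λq. ((λx. q) w)) 1)), E={u↦thunk(((if0 (w - 0) then w else 7) - w), {w↦thunk(9, ∅)}), w↦thunk(9, ∅)}, St=[thunk]>
step 6: <T=((λq. ((λx. q) w)) 1), E={z↦thunk((u * w), {u↦thunk(((if0 (w - 0) then w else 7) - w), {w↦thunk(9, ∅)}), w↦thunk(9, ∅)}), u↦thunk(((if0 (w - 0) then w else 7) - w), {w↦thunk(9, ∅)}), w↦thunk(9, ∅)}, St=∅>
step 7: <T=(λq. ((λx. q) w)), E={z↦thunk((u * w), {u↦thunk(((if0 (w - 0) then w else 7) - w), {w↦thunk(9, ∅)}), w↦thunk(9, ∅)}), u↦thunk(((if0 (w - 0) then w else 7) - w), {w↦thunk(9, ∅)}), w↦thunk(9, ∅)}, St=[thunk]>
step 8: <T=((λx. q) w), E={q↦thunk(1, {z↦thunk((u * w), {u↦thunk(((if0 (w - 0) then w else 7) - w), {w↦thunk(9, ∅)}), w↦thunk(9, ∅)}), u↦thunk(((if0 (w - 0) then w else 7) - w), {w↦thunk(9, ∅)}), w↦thunk(9, ∅)}), z↦thunk((u * w), {u↦thunk(((if0 (w - 0) then w else 7) - w), {w↦thunk(9, ∅)}), w↦thunk(9, ∅)}), u↦thunk(((if0 (w - 0) then w else 7) - w), {w↦thunk(9, ∅)}), w↦thunk(9, ∅)}, St=∅>
step 9: <T=(λx. q), E={q↦thunk(1, {z↦thunk((u * w), {u↦thunk(((if0 (w - 0) then w else 7) - w), {w↦thunk(9, ∅)}), w↦thunk(9, ∅)}), u↦thunk(((if0 (w - 0) then w else 7) - w), {w↦thunk(9, ∅)}), w↦thunk(9, ∅)}), z↦thunk((u * w), {u↦thunk(((if0 (w - 0) then w else 7) - w), {w↦thunk(9, ∅)}), w↦thunk(9, ∅)}), u↦thunk(((if0 (w - 0) then w else 7) - w), {w↦thunk(9, ∅)}), w↦thunk(9, ∅)}, St=[thunk]>
step 10: <T=q, E={x↦thunk(w, {q↦thunk(1, {z↦thunk((u * w), {u↦thunk(((if0 (w - 0) then w else 7) - w), {w↦thunk(9, ∅)}), w↦thunk(9, ∅)}), u↦thunk(((if0 (w - 0) then w else 7) - w), {w↦thunk(9, ∅)}), w↦thunk(9, ∅)}), z↦thunk((u * w), {u↦thunk(((if0 (w - 0) then w else 7) - w), {w↦thunk(9, ∅)}), w↦thunk(9, ∅)}), u↦thunk(((if0 (w - 0) then w else 7) - w), {w↦thunk(9, ∅)}), w↦thunk(9, ∅)}), q↦thunk(1, {z↦thunk((u * w), {u↦thunk(((if0 (w - 0) then w else 7) - w), {w↦thunk(9, ∅)}), w↦thunk(9, ∅)}), u↦thunk(((if0 (w - 0) then w else 7) - w), {w↦thunk(9, ∅)}), w↦thunk(9, ∅)}), z↦thunk((u * w), {u↦thunk(((if0 (w - 0) then w else 7) - w), {w↦thunk(9, ∅)}), w↦thunk(9, ∅)}), u↦thunk(((if0 (w - 0) then w else 7) - w), {w↦thunk(9, ∅)}), w↦thunk(9, ∅)}, St=∅>
step 11: <T=1, E={z↦thunk((u * w), {u↦thunk(((if0 (w - 0) then w else 7) - w), {w↦thunk(9, ∅)}), w↦thunk(9, ∅)}), u↦thunk(((if0 (w - 0) then w else 7) - w), {w↦thunk(9, ∅)}), w↦thunk(9, ∅)}, St=∅>
→ final value 1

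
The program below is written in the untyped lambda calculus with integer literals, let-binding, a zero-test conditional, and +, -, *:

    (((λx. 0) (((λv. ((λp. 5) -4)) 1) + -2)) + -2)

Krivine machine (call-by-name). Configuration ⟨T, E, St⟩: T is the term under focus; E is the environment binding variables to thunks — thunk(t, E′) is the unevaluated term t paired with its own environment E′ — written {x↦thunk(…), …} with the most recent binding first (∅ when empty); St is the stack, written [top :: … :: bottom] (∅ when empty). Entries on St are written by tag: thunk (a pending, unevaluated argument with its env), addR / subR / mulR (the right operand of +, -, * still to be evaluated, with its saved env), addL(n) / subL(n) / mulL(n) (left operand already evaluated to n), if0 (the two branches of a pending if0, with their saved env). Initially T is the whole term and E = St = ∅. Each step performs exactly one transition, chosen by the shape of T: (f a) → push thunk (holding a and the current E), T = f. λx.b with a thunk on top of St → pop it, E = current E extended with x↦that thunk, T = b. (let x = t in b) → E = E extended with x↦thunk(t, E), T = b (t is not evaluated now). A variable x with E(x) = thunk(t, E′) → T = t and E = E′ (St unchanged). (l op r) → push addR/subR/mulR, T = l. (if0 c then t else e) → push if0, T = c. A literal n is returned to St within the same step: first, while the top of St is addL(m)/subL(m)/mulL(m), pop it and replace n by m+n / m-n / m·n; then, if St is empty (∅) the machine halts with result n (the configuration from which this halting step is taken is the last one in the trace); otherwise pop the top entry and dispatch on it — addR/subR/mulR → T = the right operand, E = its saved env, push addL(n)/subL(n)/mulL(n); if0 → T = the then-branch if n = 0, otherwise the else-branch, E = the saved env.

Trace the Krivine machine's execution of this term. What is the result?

t=0: ⟨T=(((λx. 0) (((λv. ((λp. 5) -4)) 1) + -2)) + -2); E=∅; St=∅⟩
t=1: ⟨T=((λx. 0) (((λv. ((λp. 5) -4)) 1) + -2)); E=∅; St=[addR]⟩
t=2: ⟨T=(λx. 0); E=∅; St=[thunk :: addR]⟩
t=3: ⟨T=0; E={x↦thunk((((λv. ((λp. 5) -4)) 1) + -2), ∅)}; St=[addR]⟩
t=4: ⟨T=-2; E=∅; St=[addL(0)]⟩
→ final value -2

Answer: -2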